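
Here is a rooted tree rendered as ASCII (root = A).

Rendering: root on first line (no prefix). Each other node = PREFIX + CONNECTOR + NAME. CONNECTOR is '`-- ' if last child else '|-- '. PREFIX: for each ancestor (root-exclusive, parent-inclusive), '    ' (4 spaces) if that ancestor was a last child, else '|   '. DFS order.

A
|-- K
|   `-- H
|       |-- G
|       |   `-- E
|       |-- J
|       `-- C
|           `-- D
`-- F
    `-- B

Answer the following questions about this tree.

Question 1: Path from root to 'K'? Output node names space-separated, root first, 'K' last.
Answer: A K

Derivation:
Walk down from root: A -> K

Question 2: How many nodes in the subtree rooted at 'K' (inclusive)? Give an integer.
Answer: 7

Derivation:
Subtree rooted at K contains: C, D, E, G, H, J, K
Count = 7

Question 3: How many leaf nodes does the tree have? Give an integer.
Leaves (nodes with no children): B, D, E, J

Answer: 4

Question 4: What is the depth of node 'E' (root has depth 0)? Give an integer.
Answer: 4

Derivation:
Path from root to E: A -> K -> H -> G -> E
Depth = number of edges = 4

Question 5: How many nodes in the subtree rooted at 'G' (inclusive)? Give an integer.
Answer: 2

Derivation:
Subtree rooted at G contains: E, G
Count = 2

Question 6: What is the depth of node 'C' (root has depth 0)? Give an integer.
Path from root to C: A -> K -> H -> C
Depth = number of edges = 3

Answer: 3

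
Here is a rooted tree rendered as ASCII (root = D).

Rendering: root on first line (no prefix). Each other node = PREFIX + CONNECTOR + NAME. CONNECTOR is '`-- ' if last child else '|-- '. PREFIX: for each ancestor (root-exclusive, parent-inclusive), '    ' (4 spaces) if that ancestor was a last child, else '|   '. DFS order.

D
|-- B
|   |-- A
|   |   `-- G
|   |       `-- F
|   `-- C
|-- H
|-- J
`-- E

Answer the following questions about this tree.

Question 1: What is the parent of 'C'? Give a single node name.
Answer: B

Derivation:
Scan adjacency: C appears as child of B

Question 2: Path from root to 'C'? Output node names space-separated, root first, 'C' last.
Answer: D B C

Derivation:
Walk down from root: D -> B -> C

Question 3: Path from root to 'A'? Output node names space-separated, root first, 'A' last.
Walk down from root: D -> B -> A

Answer: D B A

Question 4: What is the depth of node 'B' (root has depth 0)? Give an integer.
Answer: 1

Derivation:
Path from root to B: D -> B
Depth = number of edges = 1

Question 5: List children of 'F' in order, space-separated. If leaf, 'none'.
Node F's children (from adjacency): (leaf)

Answer: none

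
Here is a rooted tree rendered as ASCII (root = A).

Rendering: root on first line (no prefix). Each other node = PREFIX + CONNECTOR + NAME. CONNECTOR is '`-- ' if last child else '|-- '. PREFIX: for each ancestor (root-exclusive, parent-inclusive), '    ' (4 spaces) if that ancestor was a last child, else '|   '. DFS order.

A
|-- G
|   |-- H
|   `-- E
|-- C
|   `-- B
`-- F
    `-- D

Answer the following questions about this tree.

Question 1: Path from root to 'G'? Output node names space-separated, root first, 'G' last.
Walk down from root: A -> G

Answer: A G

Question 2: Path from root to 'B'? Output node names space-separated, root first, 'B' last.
Answer: A C B

Derivation:
Walk down from root: A -> C -> B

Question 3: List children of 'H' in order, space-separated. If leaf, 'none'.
Node H's children (from adjacency): (leaf)

Answer: none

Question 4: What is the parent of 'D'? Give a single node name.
Answer: F

Derivation:
Scan adjacency: D appears as child of F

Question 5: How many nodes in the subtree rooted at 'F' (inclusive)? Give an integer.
Subtree rooted at F contains: D, F
Count = 2

Answer: 2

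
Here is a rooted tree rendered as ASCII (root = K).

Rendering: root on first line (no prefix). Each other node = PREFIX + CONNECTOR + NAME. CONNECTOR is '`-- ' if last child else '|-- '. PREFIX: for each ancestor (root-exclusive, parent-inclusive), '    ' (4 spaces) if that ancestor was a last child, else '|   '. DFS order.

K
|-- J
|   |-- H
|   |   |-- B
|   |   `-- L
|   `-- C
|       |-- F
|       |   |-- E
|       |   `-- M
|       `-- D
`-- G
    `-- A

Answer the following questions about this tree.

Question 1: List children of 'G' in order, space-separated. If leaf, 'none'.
Node G's children (from adjacency): A

Answer: A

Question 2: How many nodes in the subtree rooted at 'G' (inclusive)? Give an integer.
Answer: 2

Derivation:
Subtree rooted at G contains: A, G
Count = 2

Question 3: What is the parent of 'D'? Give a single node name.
Scan adjacency: D appears as child of C

Answer: C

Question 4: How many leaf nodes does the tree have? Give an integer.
Leaves (nodes with no children): A, B, D, E, L, M

Answer: 6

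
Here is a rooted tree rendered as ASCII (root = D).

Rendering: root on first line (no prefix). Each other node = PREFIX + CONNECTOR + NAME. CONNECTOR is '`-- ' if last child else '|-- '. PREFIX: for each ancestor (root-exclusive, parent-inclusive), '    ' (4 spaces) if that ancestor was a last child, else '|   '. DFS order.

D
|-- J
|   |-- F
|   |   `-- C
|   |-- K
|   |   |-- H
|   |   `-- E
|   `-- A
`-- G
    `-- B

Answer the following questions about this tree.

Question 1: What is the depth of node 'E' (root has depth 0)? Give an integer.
Path from root to E: D -> J -> K -> E
Depth = number of edges = 3

Answer: 3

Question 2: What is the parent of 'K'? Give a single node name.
Answer: J

Derivation:
Scan adjacency: K appears as child of J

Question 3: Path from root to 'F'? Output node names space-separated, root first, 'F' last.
Answer: D J F

Derivation:
Walk down from root: D -> J -> F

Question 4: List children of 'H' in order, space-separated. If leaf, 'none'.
Node H's children (from adjacency): (leaf)

Answer: none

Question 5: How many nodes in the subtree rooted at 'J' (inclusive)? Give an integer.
Answer: 7

Derivation:
Subtree rooted at J contains: A, C, E, F, H, J, K
Count = 7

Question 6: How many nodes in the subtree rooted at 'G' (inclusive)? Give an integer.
Answer: 2

Derivation:
Subtree rooted at G contains: B, G
Count = 2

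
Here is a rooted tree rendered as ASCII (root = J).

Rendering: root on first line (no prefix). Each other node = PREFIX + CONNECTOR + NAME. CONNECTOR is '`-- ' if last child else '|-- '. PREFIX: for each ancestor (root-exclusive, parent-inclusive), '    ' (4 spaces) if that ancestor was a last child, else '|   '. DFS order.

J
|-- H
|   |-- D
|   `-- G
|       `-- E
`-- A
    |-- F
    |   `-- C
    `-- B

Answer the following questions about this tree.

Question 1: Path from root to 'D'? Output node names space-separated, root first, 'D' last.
Walk down from root: J -> H -> D

Answer: J H D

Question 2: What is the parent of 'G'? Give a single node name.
Answer: H

Derivation:
Scan adjacency: G appears as child of H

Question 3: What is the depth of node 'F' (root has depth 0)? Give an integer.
Answer: 2

Derivation:
Path from root to F: J -> A -> F
Depth = number of edges = 2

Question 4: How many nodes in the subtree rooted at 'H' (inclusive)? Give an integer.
Answer: 4

Derivation:
Subtree rooted at H contains: D, E, G, H
Count = 4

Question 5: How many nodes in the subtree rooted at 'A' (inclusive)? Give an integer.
Subtree rooted at A contains: A, B, C, F
Count = 4

Answer: 4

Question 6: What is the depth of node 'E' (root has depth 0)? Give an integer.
Path from root to E: J -> H -> G -> E
Depth = number of edges = 3

Answer: 3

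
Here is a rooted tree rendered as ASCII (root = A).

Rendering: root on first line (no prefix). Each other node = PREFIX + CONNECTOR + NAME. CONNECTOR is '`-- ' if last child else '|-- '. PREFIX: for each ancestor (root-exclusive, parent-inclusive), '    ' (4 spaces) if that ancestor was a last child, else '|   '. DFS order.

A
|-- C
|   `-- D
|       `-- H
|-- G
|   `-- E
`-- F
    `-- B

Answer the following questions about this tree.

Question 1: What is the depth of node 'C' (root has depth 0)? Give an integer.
Answer: 1

Derivation:
Path from root to C: A -> C
Depth = number of edges = 1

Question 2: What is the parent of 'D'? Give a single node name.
Scan adjacency: D appears as child of C

Answer: C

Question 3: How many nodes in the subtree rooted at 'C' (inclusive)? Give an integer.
Answer: 3

Derivation:
Subtree rooted at C contains: C, D, H
Count = 3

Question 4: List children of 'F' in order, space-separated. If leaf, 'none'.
Answer: B

Derivation:
Node F's children (from adjacency): B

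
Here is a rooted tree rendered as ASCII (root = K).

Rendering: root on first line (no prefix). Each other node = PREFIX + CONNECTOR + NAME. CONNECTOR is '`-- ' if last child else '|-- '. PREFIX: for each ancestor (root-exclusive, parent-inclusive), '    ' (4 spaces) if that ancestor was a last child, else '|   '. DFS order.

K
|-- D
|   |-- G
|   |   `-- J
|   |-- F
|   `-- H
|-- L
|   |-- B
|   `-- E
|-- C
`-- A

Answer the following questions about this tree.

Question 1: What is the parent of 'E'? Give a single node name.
Scan adjacency: E appears as child of L

Answer: L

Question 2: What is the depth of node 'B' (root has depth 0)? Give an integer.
Path from root to B: K -> L -> B
Depth = number of edges = 2

Answer: 2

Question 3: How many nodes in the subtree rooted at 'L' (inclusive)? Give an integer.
Answer: 3

Derivation:
Subtree rooted at L contains: B, E, L
Count = 3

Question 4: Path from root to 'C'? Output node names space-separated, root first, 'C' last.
Walk down from root: K -> C

Answer: K C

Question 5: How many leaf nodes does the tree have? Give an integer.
Answer: 7

Derivation:
Leaves (nodes with no children): A, B, C, E, F, H, J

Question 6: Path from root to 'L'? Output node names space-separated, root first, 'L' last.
Answer: K L

Derivation:
Walk down from root: K -> L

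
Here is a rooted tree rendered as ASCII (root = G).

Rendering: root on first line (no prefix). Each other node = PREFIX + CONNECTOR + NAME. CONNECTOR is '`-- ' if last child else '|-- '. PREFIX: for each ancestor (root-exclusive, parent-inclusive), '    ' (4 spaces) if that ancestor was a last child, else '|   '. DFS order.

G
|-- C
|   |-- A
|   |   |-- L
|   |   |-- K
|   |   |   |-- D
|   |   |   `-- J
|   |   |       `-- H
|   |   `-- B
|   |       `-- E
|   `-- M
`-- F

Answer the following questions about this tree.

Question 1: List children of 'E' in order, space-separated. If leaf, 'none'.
Answer: none

Derivation:
Node E's children (from adjacency): (leaf)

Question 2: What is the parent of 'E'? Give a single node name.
Answer: B

Derivation:
Scan adjacency: E appears as child of B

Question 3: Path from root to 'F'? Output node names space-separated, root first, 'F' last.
Answer: G F

Derivation:
Walk down from root: G -> F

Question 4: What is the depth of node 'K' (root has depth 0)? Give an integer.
Path from root to K: G -> C -> A -> K
Depth = number of edges = 3

Answer: 3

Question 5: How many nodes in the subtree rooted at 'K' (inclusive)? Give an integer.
Subtree rooted at K contains: D, H, J, K
Count = 4

Answer: 4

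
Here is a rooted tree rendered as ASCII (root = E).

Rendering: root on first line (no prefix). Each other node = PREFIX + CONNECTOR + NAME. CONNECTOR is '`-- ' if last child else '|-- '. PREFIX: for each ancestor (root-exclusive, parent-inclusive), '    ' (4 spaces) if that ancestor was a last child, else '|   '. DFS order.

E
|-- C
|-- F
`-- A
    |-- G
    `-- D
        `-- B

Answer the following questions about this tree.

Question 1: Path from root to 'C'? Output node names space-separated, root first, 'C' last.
Walk down from root: E -> C

Answer: E C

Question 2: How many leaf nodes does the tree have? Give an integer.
Answer: 4

Derivation:
Leaves (nodes with no children): B, C, F, G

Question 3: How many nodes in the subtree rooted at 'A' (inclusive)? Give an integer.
Answer: 4

Derivation:
Subtree rooted at A contains: A, B, D, G
Count = 4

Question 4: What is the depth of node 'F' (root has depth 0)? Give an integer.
Answer: 1

Derivation:
Path from root to F: E -> F
Depth = number of edges = 1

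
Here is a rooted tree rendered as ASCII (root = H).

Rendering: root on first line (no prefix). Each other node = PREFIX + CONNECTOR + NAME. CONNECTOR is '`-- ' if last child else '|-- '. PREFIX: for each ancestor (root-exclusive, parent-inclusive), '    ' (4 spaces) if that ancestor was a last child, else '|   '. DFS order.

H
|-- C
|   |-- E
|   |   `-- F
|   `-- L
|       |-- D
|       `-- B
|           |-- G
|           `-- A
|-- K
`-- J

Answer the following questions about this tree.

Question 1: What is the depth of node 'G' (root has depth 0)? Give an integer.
Path from root to G: H -> C -> L -> B -> G
Depth = number of edges = 4

Answer: 4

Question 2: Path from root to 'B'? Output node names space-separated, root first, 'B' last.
Walk down from root: H -> C -> L -> B

Answer: H C L B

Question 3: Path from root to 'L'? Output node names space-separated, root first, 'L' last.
Walk down from root: H -> C -> L

Answer: H C L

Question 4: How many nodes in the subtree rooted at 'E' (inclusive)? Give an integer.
Subtree rooted at E contains: E, F
Count = 2

Answer: 2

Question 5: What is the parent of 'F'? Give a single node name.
Scan adjacency: F appears as child of E

Answer: E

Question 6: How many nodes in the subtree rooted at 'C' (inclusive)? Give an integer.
Answer: 8

Derivation:
Subtree rooted at C contains: A, B, C, D, E, F, G, L
Count = 8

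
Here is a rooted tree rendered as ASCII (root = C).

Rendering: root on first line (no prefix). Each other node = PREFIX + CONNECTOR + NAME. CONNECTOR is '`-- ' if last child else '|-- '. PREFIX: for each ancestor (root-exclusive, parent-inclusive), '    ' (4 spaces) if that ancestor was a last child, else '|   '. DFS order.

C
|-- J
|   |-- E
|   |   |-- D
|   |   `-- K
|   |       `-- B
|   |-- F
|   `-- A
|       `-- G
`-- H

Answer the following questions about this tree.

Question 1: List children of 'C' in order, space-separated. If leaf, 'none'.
Answer: J H

Derivation:
Node C's children (from adjacency): J, H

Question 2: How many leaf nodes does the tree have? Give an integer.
Answer: 5

Derivation:
Leaves (nodes with no children): B, D, F, G, H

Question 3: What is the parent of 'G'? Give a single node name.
Scan adjacency: G appears as child of A

Answer: A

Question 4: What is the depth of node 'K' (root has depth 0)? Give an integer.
Path from root to K: C -> J -> E -> K
Depth = number of edges = 3

Answer: 3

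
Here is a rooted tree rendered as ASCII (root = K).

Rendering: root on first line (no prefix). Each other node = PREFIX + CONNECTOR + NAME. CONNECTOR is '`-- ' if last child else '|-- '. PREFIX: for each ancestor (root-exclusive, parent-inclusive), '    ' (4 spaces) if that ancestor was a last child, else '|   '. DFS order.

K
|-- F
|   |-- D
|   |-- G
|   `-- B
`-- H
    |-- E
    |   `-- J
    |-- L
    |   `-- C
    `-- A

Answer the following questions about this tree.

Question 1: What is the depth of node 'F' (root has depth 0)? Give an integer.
Answer: 1

Derivation:
Path from root to F: K -> F
Depth = number of edges = 1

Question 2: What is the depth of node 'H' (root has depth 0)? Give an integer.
Answer: 1

Derivation:
Path from root to H: K -> H
Depth = number of edges = 1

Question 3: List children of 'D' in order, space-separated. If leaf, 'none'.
Answer: none

Derivation:
Node D's children (from adjacency): (leaf)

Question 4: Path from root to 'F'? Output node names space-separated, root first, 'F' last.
Walk down from root: K -> F

Answer: K F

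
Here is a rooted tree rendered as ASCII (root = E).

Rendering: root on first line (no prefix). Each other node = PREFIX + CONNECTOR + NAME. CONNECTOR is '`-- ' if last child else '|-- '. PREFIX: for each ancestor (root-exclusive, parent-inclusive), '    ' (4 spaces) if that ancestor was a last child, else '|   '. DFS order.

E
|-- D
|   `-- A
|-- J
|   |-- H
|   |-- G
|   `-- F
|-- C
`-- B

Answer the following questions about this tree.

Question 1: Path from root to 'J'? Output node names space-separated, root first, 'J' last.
Walk down from root: E -> J

Answer: E J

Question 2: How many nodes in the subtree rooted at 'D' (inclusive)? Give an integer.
Subtree rooted at D contains: A, D
Count = 2

Answer: 2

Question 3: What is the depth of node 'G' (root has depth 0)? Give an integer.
Answer: 2

Derivation:
Path from root to G: E -> J -> G
Depth = number of edges = 2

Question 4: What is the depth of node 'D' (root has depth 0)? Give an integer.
Answer: 1

Derivation:
Path from root to D: E -> D
Depth = number of edges = 1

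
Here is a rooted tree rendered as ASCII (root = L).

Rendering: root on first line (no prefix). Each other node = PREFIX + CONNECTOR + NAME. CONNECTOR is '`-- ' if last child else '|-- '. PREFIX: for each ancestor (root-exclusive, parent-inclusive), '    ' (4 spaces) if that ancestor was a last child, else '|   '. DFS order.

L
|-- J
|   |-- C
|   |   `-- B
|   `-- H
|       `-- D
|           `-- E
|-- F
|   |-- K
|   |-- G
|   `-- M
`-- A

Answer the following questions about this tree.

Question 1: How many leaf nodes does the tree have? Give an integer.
Leaves (nodes with no children): A, B, E, G, K, M

Answer: 6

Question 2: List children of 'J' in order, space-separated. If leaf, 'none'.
Node J's children (from adjacency): C, H

Answer: C H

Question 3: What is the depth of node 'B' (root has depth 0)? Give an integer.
Answer: 3

Derivation:
Path from root to B: L -> J -> C -> B
Depth = number of edges = 3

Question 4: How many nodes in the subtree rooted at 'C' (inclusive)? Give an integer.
Answer: 2

Derivation:
Subtree rooted at C contains: B, C
Count = 2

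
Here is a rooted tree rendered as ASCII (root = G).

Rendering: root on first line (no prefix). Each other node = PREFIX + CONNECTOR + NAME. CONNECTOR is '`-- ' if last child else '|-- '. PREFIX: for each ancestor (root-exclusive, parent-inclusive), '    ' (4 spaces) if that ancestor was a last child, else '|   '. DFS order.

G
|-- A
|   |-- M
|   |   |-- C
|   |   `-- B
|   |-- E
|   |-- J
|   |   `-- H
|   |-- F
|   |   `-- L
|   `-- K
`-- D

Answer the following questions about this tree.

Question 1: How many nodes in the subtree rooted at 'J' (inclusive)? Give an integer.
Answer: 2

Derivation:
Subtree rooted at J contains: H, J
Count = 2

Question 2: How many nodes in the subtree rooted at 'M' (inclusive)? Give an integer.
Subtree rooted at M contains: B, C, M
Count = 3

Answer: 3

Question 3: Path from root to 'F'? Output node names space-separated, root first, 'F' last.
Walk down from root: G -> A -> F

Answer: G A F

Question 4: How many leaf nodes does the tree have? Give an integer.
Answer: 7

Derivation:
Leaves (nodes with no children): B, C, D, E, H, K, L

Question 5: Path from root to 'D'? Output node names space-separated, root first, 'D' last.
Answer: G D

Derivation:
Walk down from root: G -> D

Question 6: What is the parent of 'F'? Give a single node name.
Answer: A

Derivation:
Scan adjacency: F appears as child of A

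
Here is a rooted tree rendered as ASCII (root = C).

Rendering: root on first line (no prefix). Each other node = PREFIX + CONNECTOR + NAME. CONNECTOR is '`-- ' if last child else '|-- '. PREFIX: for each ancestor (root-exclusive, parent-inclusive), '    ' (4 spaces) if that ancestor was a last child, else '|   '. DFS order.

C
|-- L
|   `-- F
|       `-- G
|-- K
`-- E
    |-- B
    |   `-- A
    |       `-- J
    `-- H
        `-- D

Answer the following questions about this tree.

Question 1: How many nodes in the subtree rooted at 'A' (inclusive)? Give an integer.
Answer: 2

Derivation:
Subtree rooted at A contains: A, J
Count = 2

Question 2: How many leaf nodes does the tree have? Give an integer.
Leaves (nodes with no children): D, G, J, K

Answer: 4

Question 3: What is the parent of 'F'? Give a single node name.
Scan adjacency: F appears as child of L

Answer: L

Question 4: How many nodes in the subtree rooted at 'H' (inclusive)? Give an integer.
Answer: 2

Derivation:
Subtree rooted at H contains: D, H
Count = 2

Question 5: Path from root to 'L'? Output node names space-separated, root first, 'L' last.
Answer: C L

Derivation:
Walk down from root: C -> L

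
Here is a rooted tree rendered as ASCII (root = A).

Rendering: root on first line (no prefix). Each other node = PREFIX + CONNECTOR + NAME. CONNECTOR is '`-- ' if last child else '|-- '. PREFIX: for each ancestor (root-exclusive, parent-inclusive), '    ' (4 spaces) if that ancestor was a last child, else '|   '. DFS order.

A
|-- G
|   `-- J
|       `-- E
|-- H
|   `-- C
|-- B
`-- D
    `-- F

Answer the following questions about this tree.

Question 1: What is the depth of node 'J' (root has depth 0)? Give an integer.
Answer: 2

Derivation:
Path from root to J: A -> G -> J
Depth = number of edges = 2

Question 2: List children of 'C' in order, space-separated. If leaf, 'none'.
Answer: none

Derivation:
Node C's children (from adjacency): (leaf)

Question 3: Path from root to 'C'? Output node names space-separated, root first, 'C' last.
Answer: A H C

Derivation:
Walk down from root: A -> H -> C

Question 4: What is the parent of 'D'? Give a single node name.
Scan adjacency: D appears as child of A

Answer: A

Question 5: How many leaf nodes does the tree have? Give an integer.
Answer: 4

Derivation:
Leaves (nodes with no children): B, C, E, F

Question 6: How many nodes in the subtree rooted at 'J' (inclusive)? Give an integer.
Answer: 2

Derivation:
Subtree rooted at J contains: E, J
Count = 2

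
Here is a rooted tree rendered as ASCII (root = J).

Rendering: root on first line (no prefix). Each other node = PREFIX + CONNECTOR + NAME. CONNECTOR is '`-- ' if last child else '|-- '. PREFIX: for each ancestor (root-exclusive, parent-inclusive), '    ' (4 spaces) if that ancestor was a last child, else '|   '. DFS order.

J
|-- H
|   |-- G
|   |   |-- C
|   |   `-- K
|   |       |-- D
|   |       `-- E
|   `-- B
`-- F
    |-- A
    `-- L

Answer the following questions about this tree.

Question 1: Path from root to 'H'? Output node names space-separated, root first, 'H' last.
Answer: J H

Derivation:
Walk down from root: J -> H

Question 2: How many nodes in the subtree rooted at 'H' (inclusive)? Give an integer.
Answer: 7

Derivation:
Subtree rooted at H contains: B, C, D, E, G, H, K
Count = 7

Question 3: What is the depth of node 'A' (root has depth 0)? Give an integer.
Path from root to A: J -> F -> A
Depth = number of edges = 2

Answer: 2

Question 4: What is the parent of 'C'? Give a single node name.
Answer: G

Derivation:
Scan adjacency: C appears as child of G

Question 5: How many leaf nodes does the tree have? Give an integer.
Leaves (nodes with no children): A, B, C, D, E, L

Answer: 6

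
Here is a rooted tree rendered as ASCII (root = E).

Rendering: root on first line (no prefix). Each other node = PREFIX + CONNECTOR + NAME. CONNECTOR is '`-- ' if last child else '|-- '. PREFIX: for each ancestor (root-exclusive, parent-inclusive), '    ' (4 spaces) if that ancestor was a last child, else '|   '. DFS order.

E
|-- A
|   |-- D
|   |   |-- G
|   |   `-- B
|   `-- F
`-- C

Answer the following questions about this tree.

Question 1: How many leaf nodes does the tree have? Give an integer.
Answer: 4

Derivation:
Leaves (nodes with no children): B, C, F, G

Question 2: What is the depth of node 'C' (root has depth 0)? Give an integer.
Answer: 1

Derivation:
Path from root to C: E -> C
Depth = number of edges = 1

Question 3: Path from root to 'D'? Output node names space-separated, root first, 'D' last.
Walk down from root: E -> A -> D

Answer: E A D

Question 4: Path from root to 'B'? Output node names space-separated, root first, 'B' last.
Answer: E A D B

Derivation:
Walk down from root: E -> A -> D -> B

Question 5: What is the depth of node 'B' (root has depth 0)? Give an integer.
Answer: 3

Derivation:
Path from root to B: E -> A -> D -> B
Depth = number of edges = 3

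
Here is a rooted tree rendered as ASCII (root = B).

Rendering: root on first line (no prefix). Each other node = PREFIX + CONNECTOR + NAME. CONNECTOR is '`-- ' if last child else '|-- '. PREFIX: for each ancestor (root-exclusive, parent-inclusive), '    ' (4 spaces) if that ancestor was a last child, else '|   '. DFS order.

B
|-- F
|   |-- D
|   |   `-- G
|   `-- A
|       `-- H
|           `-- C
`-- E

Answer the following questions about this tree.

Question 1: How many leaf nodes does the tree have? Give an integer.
Answer: 3

Derivation:
Leaves (nodes with no children): C, E, G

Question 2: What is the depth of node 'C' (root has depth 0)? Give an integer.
Path from root to C: B -> F -> A -> H -> C
Depth = number of edges = 4

Answer: 4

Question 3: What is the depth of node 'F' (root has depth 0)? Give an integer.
Answer: 1

Derivation:
Path from root to F: B -> F
Depth = number of edges = 1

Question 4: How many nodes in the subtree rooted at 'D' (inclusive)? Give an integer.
Subtree rooted at D contains: D, G
Count = 2

Answer: 2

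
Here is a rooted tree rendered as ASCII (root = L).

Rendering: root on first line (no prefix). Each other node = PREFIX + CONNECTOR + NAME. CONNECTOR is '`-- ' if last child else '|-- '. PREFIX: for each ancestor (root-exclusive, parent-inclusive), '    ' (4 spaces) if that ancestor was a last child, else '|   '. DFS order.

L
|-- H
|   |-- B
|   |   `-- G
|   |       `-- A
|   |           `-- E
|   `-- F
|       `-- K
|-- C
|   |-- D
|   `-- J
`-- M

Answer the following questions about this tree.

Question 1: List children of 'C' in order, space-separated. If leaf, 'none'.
Node C's children (from adjacency): D, J

Answer: D J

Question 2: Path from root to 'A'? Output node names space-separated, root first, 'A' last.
Answer: L H B G A

Derivation:
Walk down from root: L -> H -> B -> G -> A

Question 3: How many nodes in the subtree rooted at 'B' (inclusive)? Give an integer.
Answer: 4

Derivation:
Subtree rooted at B contains: A, B, E, G
Count = 4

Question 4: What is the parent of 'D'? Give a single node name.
Answer: C

Derivation:
Scan adjacency: D appears as child of C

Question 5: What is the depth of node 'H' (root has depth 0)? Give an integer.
Answer: 1

Derivation:
Path from root to H: L -> H
Depth = number of edges = 1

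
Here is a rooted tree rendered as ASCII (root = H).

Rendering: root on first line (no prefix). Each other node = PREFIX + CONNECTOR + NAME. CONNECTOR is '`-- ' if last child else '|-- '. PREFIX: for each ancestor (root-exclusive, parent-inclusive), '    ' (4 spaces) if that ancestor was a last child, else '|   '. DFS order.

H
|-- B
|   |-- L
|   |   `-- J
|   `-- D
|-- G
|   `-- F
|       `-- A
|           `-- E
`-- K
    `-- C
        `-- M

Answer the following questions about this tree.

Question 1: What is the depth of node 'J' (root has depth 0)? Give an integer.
Path from root to J: H -> B -> L -> J
Depth = number of edges = 3

Answer: 3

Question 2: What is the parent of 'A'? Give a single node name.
Scan adjacency: A appears as child of F

Answer: F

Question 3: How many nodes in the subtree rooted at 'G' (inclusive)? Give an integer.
Subtree rooted at G contains: A, E, F, G
Count = 4

Answer: 4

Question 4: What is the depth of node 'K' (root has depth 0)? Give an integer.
Answer: 1

Derivation:
Path from root to K: H -> K
Depth = number of edges = 1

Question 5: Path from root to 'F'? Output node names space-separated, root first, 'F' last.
Answer: H G F

Derivation:
Walk down from root: H -> G -> F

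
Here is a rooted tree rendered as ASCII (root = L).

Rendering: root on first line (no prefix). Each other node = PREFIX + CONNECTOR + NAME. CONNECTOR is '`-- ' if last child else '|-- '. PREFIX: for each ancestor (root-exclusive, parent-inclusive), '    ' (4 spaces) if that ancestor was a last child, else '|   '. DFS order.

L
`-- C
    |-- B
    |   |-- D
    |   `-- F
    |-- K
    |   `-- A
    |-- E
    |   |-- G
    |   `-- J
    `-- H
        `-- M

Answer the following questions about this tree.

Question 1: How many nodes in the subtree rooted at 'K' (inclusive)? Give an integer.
Answer: 2

Derivation:
Subtree rooted at K contains: A, K
Count = 2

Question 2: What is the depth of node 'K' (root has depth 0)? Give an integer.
Path from root to K: L -> C -> K
Depth = number of edges = 2

Answer: 2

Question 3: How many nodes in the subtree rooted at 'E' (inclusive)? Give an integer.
Subtree rooted at E contains: E, G, J
Count = 3

Answer: 3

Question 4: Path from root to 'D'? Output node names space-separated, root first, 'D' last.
Walk down from root: L -> C -> B -> D

Answer: L C B D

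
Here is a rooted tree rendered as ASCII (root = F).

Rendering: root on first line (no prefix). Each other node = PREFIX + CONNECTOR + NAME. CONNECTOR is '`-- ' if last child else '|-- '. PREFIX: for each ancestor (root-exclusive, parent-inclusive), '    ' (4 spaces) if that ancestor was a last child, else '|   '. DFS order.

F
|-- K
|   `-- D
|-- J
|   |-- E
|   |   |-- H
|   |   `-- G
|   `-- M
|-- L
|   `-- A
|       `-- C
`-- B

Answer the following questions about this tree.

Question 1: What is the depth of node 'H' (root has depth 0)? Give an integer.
Path from root to H: F -> J -> E -> H
Depth = number of edges = 3

Answer: 3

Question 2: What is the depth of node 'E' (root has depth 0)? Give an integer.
Path from root to E: F -> J -> E
Depth = number of edges = 2

Answer: 2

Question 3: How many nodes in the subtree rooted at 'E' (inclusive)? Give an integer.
Answer: 3

Derivation:
Subtree rooted at E contains: E, G, H
Count = 3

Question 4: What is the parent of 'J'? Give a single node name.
Scan adjacency: J appears as child of F

Answer: F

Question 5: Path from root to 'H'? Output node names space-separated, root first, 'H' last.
Walk down from root: F -> J -> E -> H

Answer: F J E H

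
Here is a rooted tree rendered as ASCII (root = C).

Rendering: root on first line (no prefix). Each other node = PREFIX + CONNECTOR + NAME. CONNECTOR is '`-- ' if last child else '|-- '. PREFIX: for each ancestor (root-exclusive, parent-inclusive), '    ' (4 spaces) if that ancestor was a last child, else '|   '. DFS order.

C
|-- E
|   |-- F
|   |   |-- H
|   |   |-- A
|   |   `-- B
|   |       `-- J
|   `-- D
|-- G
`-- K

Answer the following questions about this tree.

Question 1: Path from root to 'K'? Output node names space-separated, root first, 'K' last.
Answer: C K

Derivation:
Walk down from root: C -> K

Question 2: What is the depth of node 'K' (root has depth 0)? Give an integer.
Path from root to K: C -> K
Depth = number of edges = 1

Answer: 1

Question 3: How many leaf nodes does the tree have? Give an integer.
Leaves (nodes with no children): A, D, G, H, J, K

Answer: 6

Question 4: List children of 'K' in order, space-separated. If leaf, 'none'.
Answer: none

Derivation:
Node K's children (from adjacency): (leaf)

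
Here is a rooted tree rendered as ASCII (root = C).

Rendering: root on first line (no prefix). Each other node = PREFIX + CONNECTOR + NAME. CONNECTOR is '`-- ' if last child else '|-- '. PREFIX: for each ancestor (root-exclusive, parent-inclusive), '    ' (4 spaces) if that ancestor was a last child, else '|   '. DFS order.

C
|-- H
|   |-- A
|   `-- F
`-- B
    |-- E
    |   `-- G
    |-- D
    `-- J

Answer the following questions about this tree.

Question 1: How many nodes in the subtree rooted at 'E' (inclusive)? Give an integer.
Answer: 2

Derivation:
Subtree rooted at E contains: E, G
Count = 2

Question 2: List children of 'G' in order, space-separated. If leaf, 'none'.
Node G's children (from adjacency): (leaf)

Answer: none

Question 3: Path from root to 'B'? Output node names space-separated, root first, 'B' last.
Answer: C B

Derivation:
Walk down from root: C -> B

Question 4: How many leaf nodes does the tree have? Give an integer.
Leaves (nodes with no children): A, D, F, G, J

Answer: 5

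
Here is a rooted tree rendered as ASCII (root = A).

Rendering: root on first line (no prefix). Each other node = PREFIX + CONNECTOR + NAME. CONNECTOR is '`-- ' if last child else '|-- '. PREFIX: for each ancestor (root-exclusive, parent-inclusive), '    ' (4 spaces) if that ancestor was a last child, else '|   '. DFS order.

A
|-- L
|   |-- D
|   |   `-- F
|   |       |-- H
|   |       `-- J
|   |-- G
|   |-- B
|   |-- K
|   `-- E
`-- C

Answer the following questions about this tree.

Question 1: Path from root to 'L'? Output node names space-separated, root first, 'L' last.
Answer: A L

Derivation:
Walk down from root: A -> L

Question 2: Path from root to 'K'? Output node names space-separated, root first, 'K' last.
Walk down from root: A -> L -> K

Answer: A L K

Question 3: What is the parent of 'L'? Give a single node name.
Scan adjacency: L appears as child of A

Answer: A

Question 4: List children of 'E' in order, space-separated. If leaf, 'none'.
Node E's children (from adjacency): (leaf)

Answer: none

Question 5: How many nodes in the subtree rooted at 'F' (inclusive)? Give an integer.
Subtree rooted at F contains: F, H, J
Count = 3

Answer: 3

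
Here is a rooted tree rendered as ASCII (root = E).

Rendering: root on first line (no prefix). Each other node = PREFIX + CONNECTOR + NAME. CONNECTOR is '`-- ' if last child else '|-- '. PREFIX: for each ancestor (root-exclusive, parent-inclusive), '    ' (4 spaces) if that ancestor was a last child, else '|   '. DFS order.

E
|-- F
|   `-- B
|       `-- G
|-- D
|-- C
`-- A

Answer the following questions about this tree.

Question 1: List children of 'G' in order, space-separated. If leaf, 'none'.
Node G's children (from adjacency): (leaf)

Answer: none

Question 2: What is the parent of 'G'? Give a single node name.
Answer: B

Derivation:
Scan adjacency: G appears as child of B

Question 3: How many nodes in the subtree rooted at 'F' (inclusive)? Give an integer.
Answer: 3

Derivation:
Subtree rooted at F contains: B, F, G
Count = 3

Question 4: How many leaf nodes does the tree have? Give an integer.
Answer: 4

Derivation:
Leaves (nodes with no children): A, C, D, G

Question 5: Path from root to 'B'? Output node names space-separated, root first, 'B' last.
Answer: E F B

Derivation:
Walk down from root: E -> F -> B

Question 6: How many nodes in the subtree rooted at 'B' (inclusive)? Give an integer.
Answer: 2

Derivation:
Subtree rooted at B contains: B, G
Count = 2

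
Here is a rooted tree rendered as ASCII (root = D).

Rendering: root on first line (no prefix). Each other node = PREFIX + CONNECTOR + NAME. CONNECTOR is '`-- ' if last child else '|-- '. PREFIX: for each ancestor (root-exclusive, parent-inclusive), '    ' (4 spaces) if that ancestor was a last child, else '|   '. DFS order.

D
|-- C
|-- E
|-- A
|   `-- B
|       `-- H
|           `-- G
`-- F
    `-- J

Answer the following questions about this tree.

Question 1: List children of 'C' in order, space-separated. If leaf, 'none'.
Node C's children (from adjacency): (leaf)

Answer: none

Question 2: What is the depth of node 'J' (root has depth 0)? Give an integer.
Path from root to J: D -> F -> J
Depth = number of edges = 2

Answer: 2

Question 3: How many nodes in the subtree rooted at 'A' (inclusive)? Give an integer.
Answer: 4

Derivation:
Subtree rooted at A contains: A, B, G, H
Count = 4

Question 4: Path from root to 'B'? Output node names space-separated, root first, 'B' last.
Walk down from root: D -> A -> B

Answer: D A B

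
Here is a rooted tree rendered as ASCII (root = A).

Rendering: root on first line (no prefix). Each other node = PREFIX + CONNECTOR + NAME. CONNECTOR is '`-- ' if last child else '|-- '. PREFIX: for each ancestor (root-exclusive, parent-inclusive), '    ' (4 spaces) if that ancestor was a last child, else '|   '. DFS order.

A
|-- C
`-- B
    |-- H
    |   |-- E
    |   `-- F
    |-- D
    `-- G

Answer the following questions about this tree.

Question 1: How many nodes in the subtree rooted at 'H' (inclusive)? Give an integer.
Answer: 3

Derivation:
Subtree rooted at H contains: E, F, H
Count = 3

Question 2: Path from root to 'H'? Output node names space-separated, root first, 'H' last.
Walk down from root: A -> B -> H

Answer: A B H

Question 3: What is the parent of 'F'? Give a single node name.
Answer: H

Derivation:
Scan adjacency: F appears as child of H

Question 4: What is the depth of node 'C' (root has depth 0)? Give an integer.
Path from root to C: A -> C
Depth = number of edges = 1

Answer: 1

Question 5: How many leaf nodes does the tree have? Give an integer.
Leaves (nodes with no children): C, D, E, F, G

Answer: 5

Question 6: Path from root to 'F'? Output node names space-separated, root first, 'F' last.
Answer: A B H F

Derivation:
Walk down from root: A -> B -> H -> F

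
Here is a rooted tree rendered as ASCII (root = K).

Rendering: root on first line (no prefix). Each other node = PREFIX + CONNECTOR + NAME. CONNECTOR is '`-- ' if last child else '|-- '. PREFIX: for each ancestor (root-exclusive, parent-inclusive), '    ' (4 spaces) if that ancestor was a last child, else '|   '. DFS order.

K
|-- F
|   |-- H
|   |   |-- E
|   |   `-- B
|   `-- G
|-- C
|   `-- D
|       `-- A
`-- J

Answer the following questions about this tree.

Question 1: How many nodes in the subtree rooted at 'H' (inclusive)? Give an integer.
Answer: 3

Derivation:
Subtree rooted at H contains: B, E, H
Count = 3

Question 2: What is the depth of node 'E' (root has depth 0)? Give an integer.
Path from root to E: K -> F -> H -> E
Depth = number of edges = 3

Answer: 3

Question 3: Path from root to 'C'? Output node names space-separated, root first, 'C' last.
Answer: K C

Derivation:
Walk down from root: K -> C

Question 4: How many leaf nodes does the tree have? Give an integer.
Leaves (nodes with no children): A, B, E, G, J

Answer: 5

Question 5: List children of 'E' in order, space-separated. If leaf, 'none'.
Answer: none

Derivation:
Node E's children (from adjacency): (leaf)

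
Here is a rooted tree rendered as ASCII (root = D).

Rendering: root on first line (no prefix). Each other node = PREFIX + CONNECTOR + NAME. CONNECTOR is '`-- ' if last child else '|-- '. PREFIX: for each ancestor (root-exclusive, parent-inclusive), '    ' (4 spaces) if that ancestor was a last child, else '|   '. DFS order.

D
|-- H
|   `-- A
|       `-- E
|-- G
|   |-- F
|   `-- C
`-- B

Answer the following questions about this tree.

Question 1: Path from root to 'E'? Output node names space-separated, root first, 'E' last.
Walk down from root: D -> H -> A -> E

Answer: D H A E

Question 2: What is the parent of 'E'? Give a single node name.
Scan adjacency: E appears as child of A

Answer: A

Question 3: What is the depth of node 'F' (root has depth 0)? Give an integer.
Path from root to F: D -> G -> F
Depth = number of edges = 2

Answer: 2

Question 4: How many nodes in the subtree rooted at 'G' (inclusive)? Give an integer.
Answer: 3

Derivation:
Subtree rooted at G contains: C, F, G
Count = 3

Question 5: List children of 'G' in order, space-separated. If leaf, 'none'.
Answer: F C

Derivation:
Node G's children (from adjacency): F, C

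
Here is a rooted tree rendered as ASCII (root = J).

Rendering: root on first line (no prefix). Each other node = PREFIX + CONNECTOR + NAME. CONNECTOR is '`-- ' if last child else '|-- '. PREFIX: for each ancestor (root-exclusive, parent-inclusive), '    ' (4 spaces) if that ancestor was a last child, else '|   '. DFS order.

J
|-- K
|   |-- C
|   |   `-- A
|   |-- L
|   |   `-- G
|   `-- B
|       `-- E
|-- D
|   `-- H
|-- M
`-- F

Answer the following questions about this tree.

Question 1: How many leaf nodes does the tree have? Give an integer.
Leaves (nodes with no children): A, E, F, G, H, M

Answer: 6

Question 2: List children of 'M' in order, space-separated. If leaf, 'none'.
Node M's children (from adjacency): (leaf)

Answer: none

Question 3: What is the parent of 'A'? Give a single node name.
Scan adjacency: A appears as child of C

Answer: C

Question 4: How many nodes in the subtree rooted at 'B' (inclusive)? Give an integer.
Subtree rooted at B contains: B, E
Count = 2

Answer: 2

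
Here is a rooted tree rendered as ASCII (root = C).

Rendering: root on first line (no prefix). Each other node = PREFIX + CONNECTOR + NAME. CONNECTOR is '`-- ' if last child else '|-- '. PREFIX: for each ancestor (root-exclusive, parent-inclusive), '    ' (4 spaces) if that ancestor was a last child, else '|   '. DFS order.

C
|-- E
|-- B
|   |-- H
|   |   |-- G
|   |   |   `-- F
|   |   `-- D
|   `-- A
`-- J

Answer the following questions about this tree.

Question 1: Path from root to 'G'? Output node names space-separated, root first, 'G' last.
Walk down from root: C -> B -> H -> G

Answer: C B H G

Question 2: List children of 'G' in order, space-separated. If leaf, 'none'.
Answer: F

Derivation:
Node G's children (from adjacency): F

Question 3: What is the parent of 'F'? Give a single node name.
Answer: G

Derivation:
Scan adjacency: F appears as child of G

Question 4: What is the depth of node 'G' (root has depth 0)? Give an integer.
Path from root to G: C -> B -> H -> G
Depth = number of edges = 3

Answer: 3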